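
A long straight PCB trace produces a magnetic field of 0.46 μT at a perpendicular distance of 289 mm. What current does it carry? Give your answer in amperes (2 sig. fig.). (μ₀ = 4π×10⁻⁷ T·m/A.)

For a long straight wire B = μ₀I/(2πd), so I = 2πdB/μ₀.
I = 2π × 0.289 × 4.60×10⁻⁷ / (4π×10⁻⁷) = 0.665 A.

I ≈ 0.66 A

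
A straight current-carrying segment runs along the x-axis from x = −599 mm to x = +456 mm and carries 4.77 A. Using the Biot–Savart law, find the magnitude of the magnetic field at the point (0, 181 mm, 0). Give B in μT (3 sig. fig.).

B ≈ 4.97 μT

For a finite straight segment, B = (μ₀I/4πd)(sinθ₁ + sinθ₂), where θ₁, θ₂ are the angles from the perpendicular to each end.
The perpendicular distance is d = 0.181 m; the end-offsets along the wire are a = 0.599 m and b = 0.456 m.
sinθ₁ = 0.599/√(0.599²+0.181²) = 0.9573; sinθ₂ = 0.456/√(0.456²+0.181²) = 0.9295.
B = (4π×10⁻⁷ × 4.77) / (4π × 0.181) × (0.9573 + 0.9295) = 4.97×10⁻⁶ T.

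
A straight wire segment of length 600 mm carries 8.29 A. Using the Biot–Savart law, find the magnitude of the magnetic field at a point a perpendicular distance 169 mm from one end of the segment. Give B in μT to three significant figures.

B ≈ 4.72 μT

For a finite straight segment, B = (μ₀I/4πd)(sinθ₁ + sinθ₂), where θ₁, θ₂ are the angles from the perpendicular to each end.
The perpendicular foot is at one end, so the two end-offsets along the wire are 0 and L = 0.6 m.
sinθ₁ = 0/√(0²+0.169²) = 0.0000; sinθ₂ = 0.6/√(0.6²+0.169²) = 0.9625.
B = (4π×10⁻⁷ × 8.29) / (4π × 0.169) × (0.0000 + 0.9625) = 4.72×10⁻⁶ T.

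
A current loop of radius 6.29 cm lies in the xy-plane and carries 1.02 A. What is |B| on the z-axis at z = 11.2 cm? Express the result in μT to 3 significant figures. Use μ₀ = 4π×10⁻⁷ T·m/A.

B ≈ 1.20 μT

On the axis of a circular loop, B = μ₀IR² / [2(R²+z²)^(3/2)].
R² + z² = (0.0629)² + (0.112)² = 0.0165 m², and (R²+z²)^(3/2) = 2.12×10⁻³ m³.
B = (4π×10⁻⁷ × 1.02 × 0.003956) / (2 × 2.12×10⁻³) = 1.20×10⁻⁶ T.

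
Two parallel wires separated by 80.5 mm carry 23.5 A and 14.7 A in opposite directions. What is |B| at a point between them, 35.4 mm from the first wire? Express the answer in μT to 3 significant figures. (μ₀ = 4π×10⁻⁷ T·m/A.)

Each long wire gives B = μ₀I/(2πd). Distances are d₁ = 0.0354 m and d₂ = 0.0451 m.
B₁ = 1.33×10⁻⁴ T, B₂ = 6.52×10⁻⁵ T.
Between antiparallel currents both contributions point the same way, so they add. B = B₁ + B₂ = 1.33×10⁻⁴ + 6.52×10⁻⁵ = 1.98×10⁻⁴ T.

B ≈ 198 μT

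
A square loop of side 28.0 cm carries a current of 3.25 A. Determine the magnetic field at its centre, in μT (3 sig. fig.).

Each side is a finite straight segment at perpendicular distance d = a/(2 tan(π/4)) = 0.14 m from the centre, with end-angles ±π/4.
One side contributes B₁ = (μ₀I/4πd)·2 sin(π/4) = 3.28×10⁻⁶ T.
All 4 sides add in the same direction: B = 4 × 3.28×10⁻⁶ = 1.31×10⁻⁵ T.

B ≈ 13.1 μT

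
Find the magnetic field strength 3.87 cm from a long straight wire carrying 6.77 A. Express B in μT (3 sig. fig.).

For an infinitely long straight wire, B = μ₀I/(2πd).
B = (4π×10⁻⁷ × 6.77) / (2π × 0.0387) = 3.50×10⁻⁵ T.

B ≈ 35.0 μT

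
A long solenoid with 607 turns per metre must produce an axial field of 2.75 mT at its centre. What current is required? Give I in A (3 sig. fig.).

I ≈ 3.61 A

Inside a long solenoid B = μ₀nI with n = 607 m⁻¹, so I = B/(μ₀n).
I = 2.75×10⁻³ / (4π×10⁻⁷ × 607) = 3.61 A.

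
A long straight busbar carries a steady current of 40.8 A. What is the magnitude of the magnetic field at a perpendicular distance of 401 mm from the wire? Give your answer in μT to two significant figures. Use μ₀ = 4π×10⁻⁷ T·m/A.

For an infinitely long straight wire, B = μ₀I/(2πd).
B = (4π×10⁻⁷ × 40.8) / (2π × 0.401) = 2.03×10⁻⁵ T.

B ≈ 20 μT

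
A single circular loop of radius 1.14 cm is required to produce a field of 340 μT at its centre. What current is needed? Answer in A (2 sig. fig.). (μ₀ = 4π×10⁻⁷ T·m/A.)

I ≈ 6.2 A

At the centre of a circular loop B = μ₀I/(2R), so I = 2RB/μ₀.
With R = 0.0114 m, I = 2 × 0.0114 × 3.40×10⁻⁴ / (4π×10⁻⁷) = 6.17 A.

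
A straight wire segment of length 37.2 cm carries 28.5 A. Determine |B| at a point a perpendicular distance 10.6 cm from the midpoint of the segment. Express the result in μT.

For a finite straight segment, B = (μ₀I/4πd)(sinθ₁ + sinθ₂), where θ₁, θ₂ are the angles from the perpendicular to each end.
The perpendicular from the point meets the wire at its midpoint, so each end is L/2 = 0.186 m away along the wire.
sinθ₁ = 0.186/√(0.186²+0.106²) = 0.8688; sinθ₂ = 0.186/√(0.186²+0.106²) = 0.8688.
B = (4π×10⁻⁷ × 28.5) / (4π × 0.106) × (0.8688 + 0.8688) = 4.67×10⁻⁵ T.

B ≈ 46.7 μT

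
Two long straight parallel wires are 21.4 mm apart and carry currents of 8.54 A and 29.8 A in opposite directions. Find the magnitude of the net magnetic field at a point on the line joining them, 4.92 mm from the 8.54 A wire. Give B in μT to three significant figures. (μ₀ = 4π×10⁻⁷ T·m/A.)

B ≈ 709 μT

Each long wire gives B = μ₀I/(2πd). Distances are d₁ = 0.00492 m and d₂ = 0.01648 m.
B₁ = 3.47×10⁻⁴ T, B₂ = 3.62×10⁻⁴ T.
Between antiparallel currents both contributions point the same way, so they add. B = B₁ + B₂ = 3.47×10⁻⁴ + 3.62×10⁻⁴ = 7.09×10⁻⁴ T.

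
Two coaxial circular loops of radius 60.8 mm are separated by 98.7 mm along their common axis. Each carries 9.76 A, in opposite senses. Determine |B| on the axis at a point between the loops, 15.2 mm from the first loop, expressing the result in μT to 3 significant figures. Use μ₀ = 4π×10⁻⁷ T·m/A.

Each loop contributes B = μ₀IR²/[2(R²+z²)^(3/2)] on the axis, with z measured from that loop.
Loop 1 (z = 0.0152 m): B₁ = 9.21×10⁻⁵ T. Loop 2 (z = 0.0835 m): B₂ = 2.06×10⁻⁵ T.
The fields oppose: B = |B₁ − B₂| = 7.15×10⁻⁵ T.

B ≈ 71.5 μT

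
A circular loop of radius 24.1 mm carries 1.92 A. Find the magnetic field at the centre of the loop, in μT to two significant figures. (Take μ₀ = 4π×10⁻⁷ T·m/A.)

At the centre of a circular loop the Biot–Savart law gives B = μ₀I/(2R).
B = (4π×10⁻⁷ × 1.92) / (2 × 0.0241) = 5.01×10⁻⁵ T.

B ≈ 50 μT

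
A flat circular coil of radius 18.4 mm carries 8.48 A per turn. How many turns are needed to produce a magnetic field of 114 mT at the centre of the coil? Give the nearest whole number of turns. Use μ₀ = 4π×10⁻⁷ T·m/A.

N = 394

For an N-turn coil, B = Nμ₀I/(2R). A single turn gives B₁ = 2.90×10⁻⁴ T with R = 0.0184 m.
N = B/B₁ = 0.114 / 2.90×10⁻⁴ = 393.68.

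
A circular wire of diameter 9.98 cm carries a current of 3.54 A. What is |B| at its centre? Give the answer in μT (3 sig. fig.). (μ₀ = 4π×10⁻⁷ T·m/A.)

At the centre of a circular loop the Biot–Savart law gives B = μ₀I/(2R) (so R = 0.0499 m).
B = (4π×10⁻⁷ × 3.54) / (2 × 0.0499) = 4.46×10⁻⁵ T.

B ≈ 44.6 μT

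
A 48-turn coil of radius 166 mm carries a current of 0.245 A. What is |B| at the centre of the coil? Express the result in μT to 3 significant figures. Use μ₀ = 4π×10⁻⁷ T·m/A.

B ≈ 44.5 μT

For an N-turn flat coil, B = Nμ₀I/(2R) with R = 0.166 m.
B = 48 × 9.27×10⁻⁷ T = 4.45×10⁻⁵ T.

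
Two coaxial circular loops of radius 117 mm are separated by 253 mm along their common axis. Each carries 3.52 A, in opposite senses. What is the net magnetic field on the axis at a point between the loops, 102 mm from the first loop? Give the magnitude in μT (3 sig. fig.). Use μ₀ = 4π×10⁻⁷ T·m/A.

Each loop contributes B = μ₀IR²/[2(R²+z²)^(3/2)] on the axis, with z measured from that loop.
Loop 1 (z = 0.102 m): B₁ = 8.10×10⁻⁶ T. Loop 2 (z = 0.151 m): B₂ = 4.34×10⁻⁶ T.
The fields oppose: B = |B₁ − B₂| = 3.75×10⁻⁶ T.

B ≈ 3.75 μT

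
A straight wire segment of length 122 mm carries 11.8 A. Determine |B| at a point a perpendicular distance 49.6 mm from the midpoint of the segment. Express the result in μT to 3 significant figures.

B ≈ 36.9 μT

For a finite straight segment, B = (μ₀I/4πd)(sinθ₁ + sinθ₂), where θ₁, θ₂ are the angles from the perpendicular to each end.
The perpendicular from the point meets the wire at its midpoint, so each end is L/2 = 0.061 m away along the wire.
sinθ₁ = 0.061/√(0.061²+0.0496²) = 0.7759; sinθ₂ = 0.061/√(0.061²+0.0496²) = 0.7759.
B = (4π×10⁻⁷ × 11.8) / (4π × 0.0496) × (0.7759 + 0.7759) = 3.69×10⁻⁵ T.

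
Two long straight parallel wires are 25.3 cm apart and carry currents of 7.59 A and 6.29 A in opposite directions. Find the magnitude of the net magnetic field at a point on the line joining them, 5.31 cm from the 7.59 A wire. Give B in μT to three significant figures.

Each long wire gives B = μ₀I/(2πd). Distances are d₁ = 0.0531 m and d₂ = 0.1999 m.
B₁ = 2.86×10⁻⁵ T, B₂ = 6.29×10⁻⁶ T.
Between antiparallel currents both contributions point the same way, so they add. B = B₁ + B₂ = 2.86×10⁻⁵ + 6.29×10⁻⁶ = 3.49×10⁻⁵ T.

B ≈ 34.9 μT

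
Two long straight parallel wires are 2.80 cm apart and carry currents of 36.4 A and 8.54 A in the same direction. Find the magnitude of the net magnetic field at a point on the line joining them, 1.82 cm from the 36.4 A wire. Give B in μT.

B ≈ 226 μT

Each long wire gives B = μ₀I/(2πd). Distances are d₁ = 0.0182 m and d₂ = 0.0098 m.
B₁ = 4.00×10⁻⁴ T, B₂ = 1.74×10⁻⁴ T.
Between parallel currents the two contributions point in opposite directions, so they subtract. B = |B₁ − B₂| = |4.00×10⁻⁴ − 1.74×10⁻⁴| = 2.26×10⁻⁴ T.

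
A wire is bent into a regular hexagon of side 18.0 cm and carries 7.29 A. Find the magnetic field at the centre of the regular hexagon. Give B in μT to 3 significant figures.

B ≈ 28.1 μT

Each side is a finite straight segment at perpendicular distance d = a/(2 tan(π/6)) = 0.1559 m from the centre, with end-angles ±π/6.
One side contributes B₁ = (μ₀I/4πd)·2 sin(π/6) = 4.68×10⁻⁶ T.
All 6 sides add in the same direction: B = 6 × 4.68×10⁻⁶ = 2.81×10⁻⁵ T.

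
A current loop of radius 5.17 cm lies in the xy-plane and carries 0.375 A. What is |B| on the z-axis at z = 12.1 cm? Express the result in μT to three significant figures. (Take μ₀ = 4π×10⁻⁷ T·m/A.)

B ≈ 0.276 μT

On the axis of a circular loop, B = μ₀IR² / [2(R²+z²)^(3/2)].
R² + z² = (0.0517)² + (0.121)² = 0.01731 m², and (R²+z²)^(3/2) = 2.28×10⁻³ m³.
B = (4π×10⁻⁷ × 0.375 × 0.002673) / (2 × 2.28×10⁻³) = 2.76×10⁻⁷ T.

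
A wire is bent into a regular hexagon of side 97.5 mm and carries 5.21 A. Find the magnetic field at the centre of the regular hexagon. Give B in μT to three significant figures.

B ≈ 37.0 μT

Each side is a finite straight segment at perpendicular distance d = a/(2 tan(π/6)) = 0.08444 m from the centre, with end-angles ±π/6.
One side contributes B₁ = (μ₀I/4πd)·2 sin(π/6) = 6.17×10⁻⁶ T.
All 6 sides add in the same direction: B = 6 × 6.17×10⁻⁶ = 3.70×10⁻⁵ T.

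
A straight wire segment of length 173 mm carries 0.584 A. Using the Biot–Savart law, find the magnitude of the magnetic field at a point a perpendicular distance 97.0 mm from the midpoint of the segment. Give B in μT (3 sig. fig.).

For a finite straight segment, B = (μ₀I/4πd)(sinθ₁ + sinθ₂), where θ₁, θ₂ are the angles from the perpendicular to each end.
The perpendicular from the point meets the wire at its midpoint, so each end is L/2 = 0.0865 m away along the wire.
sinθ₁ = 0.0865/√(0.0865²+0.097²) = 0.6656; sinθ₂ = 0.0865/√(0.0865²+0.097²) = 0.6656.
B = (4π×10⁻⁷ × 0.584) / (4π × 0.097) × (0.6656 + 0.6656) = 8.01×10⁻⁷ T.

B ≈ 0.801 μT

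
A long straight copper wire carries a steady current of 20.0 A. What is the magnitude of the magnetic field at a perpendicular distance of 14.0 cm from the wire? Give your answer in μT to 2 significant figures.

For an infinitely long straight wire, B = μ₀I/(2πd).
B = (4π×10⁻⁷ × 20.0) / (2π × 0.14) = 2.86×10⁻⁵ T.

B ≈ 29 μT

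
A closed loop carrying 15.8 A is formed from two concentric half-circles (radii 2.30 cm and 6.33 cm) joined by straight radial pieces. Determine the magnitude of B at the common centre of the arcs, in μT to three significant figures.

The radial connectors point toward the centre, so dl × r̂ = 0 and they contribute nothing.
Each semicircle gives μ₀I/(4R): inner arc 2.16×10⁻⁴ T, outer arc 7.84×10⁻⁵ T.
The two arcs carry current in opposite angular senses, so their fields oppose: B = |2.16×10⁻⁴ − 7.84×10⁻⁵| = 1.37×10⁻⁴ T.

B ≈ 137 μT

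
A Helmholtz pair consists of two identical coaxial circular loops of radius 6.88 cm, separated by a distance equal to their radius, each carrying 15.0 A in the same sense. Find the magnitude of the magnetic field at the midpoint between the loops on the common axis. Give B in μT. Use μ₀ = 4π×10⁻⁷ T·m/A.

B ≈ 196 μT

Each loop contributes B = μ₀IR²/[2(R²+z²)^(3/2)] on the axis, with z measured from that loop.
Loop 1 (z = 0.0344 m): B₁ = 9.80×10⁻⁵ T. Loop 2 (z = 0.0344 m): B₂ = 9.80×10⁻⁵ T.
The fields add: B = B₁ + B₂ = 1.96×10⁻⁴ T.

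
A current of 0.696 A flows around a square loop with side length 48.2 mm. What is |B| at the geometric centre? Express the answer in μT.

Each side is a finite straight segment at perpendicular distance d = a/(2 tan(π/4)) = 0.0241 m from the centre, with end-angles ±π/4.
One side contributes B₁ = (μ₀I/4πd)·2 sin(π/4) = 4.08×10⁻⁶ T.
All 4 sides add in the same direction: B = 4 × 4.08×10⁻⁶ = 1.63×10⁻⁵ T.

B ≈ 16.3 μT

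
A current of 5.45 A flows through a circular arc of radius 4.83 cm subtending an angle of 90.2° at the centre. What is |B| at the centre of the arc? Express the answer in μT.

The Biot–Savart field of a circular arc at its centre is B = μ₀Iφ/(4πR), with φ = 1.574 rad.
B = (4π×10⁻⁷ × 5.45 × 1.574) / (4π × 0.0483) = 1.78×10⁻⁵ T.

B ≈ 17.8 μT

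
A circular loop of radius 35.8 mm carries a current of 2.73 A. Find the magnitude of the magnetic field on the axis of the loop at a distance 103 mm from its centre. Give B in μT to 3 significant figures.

On the axis of a circular loop, B = μ₀IR² / [2(R²+z²)^(3/2)].
R² + z² = (0.0358)² + (0.103)² = 0.01189 m², and (R²+z²)^(3/2) = 1.30×10⁻³ m³.
B = (4π×10⁻⁷ × 2.73 × 0.001282) / (2 × 1.30×10⁻³) = 1.70×10⁻⁶ T.

B ≈ 1.70 μT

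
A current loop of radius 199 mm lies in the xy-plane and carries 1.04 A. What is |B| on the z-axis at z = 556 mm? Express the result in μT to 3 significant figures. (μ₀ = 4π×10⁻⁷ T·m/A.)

B ≈ 0.126 μT

On the axis of a circular loop, B = μ₀IR² / [2(R²+z²)^(3/2)].
R² + z² = (0.199)² + (0.556)² = 0.3487 m², and (R²+z²)^(3/2) = 0.206 m³.
B = (4π×10⁻⁷ × 1.04 × 0.0396) / (2 × 0.206) = 1.26×10⁻⁷ T.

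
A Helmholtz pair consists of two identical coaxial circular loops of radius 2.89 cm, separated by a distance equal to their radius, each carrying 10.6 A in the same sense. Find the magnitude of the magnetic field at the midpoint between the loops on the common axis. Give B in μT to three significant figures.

Each loop contributes B = μ₀IR²/[2(R²+z²)^(3/2)] on the axis, with z measured from that loop.
Loop 1 (z = 0.01445 m): B₁ = 1.65×10⁻⁴ T. Loop 2 (z = 0.01445 m): B₂ = 1.65×10⁻⁴ T.
The fields add: B = B₁ + B₂ = 3.30×10⁻⁴ T.

B ≈ 330 μT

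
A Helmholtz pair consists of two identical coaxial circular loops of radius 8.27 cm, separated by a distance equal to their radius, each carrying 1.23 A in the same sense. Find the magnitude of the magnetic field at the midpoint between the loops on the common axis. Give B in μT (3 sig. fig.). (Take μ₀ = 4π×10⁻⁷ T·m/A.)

Each loop contributes B = μ₀IR²/[2(R²+z²)^(3/2)] on the axis, with z measured from that loop.
Loop 1 (z = 0.04135 m): B₁ = 6.69×10⁻⁶ T. Loop 2 (z = 0.04135 m): B₂ = 6.69×10⁻⁶ T.
The fields add: B = B₁ + B₂ = 1.34×10⁻⁵ T.

B ≈ 13.4 μT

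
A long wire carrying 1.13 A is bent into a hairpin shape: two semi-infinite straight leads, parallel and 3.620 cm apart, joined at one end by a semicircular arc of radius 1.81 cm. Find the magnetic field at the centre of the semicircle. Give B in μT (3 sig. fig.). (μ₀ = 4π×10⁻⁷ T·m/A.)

The semicircular arc contributes B_arc = μ₀I·π/(4πR) = μ₀I/(4R) = 1.96×10⁻⁵ T.
Each semi-infinite lead is at perpendicular distance R = 0.0181 m from the centre, with the perpendicular foot at its near end, so it contributes μ₀I/(4πR); both point the same way, together 1.25×10⁻⁵ T.
Arc and leads all point the same direction: B = 1.96×10⁻⁵ + 1.25×10⁻⁵ = 3.21×10⁻⁵ T.

B ≈ 32.1 μT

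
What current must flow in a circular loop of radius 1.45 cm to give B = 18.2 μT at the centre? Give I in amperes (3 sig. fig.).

At the centre of a circular loop B = μ₀I/(2R), so I = 2RB/μ₀.
With R = 0.0145 m, I = 2 × 0.0145 × 1.82×10⁻⁵ / (4π×10⁻⁷) = 0.420 A.

I ≈ 0.420 A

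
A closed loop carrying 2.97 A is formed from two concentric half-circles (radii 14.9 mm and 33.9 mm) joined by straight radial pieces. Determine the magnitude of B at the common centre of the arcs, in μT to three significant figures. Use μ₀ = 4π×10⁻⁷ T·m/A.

B ≈ 35.1 μT

The radial connectors point toward the centre, so dl × r̂ = 0 and they contribute nothing.
Each semicircle gives μ₀I/(4R): inner arc 6.26×10⁻⁵ T, outer arc 2.75×10⁻⁵ T.
The two arcs carry current in opposite angular senses, so their fields oppose: B = |6.26×10⁻⁵ − 2.75×10⁻⁵| = 3.51×10⁻⁵ T.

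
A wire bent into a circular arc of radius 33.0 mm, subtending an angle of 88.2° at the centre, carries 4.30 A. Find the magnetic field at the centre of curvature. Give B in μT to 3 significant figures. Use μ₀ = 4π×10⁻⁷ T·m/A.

The Biot–Savart field of a circular arc at its centre is B = μ₀Iφ/(4πR), with φ = 1.539 rad.
B = (4π×10⁻⁷ × 4.30 × 1.539) / (4π × 0.033) = 2.01×10⁻⁵ T.

B ≈ 20.1 μT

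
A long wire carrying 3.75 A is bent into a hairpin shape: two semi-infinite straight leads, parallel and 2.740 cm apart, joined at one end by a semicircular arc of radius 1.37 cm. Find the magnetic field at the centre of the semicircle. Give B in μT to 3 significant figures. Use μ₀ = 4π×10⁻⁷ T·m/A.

The semicircular arc contributes B_arc = μ₀I·π/(4πR) = μ₀I/(4R) = 8.60×10⁻⁵ T.
Each semi-infinite lead is at perpendicular distance R = 0.0137 m from the centre, with the perpendicular foot at its near end, so it contributes μ₀I/(4πR); both point the same way, together 5.47×10⁻⁵ T.
Arc and leads all point the same direction: B = 8.60×10⁻⁵ + 5.47×10⁻⁵ = 1.41×10⁻⁴ T.

B ≈ 141 μT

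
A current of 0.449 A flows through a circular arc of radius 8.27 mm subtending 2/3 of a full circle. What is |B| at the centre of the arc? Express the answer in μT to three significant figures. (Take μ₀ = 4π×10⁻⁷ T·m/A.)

The Biot–Savart field of a circular arc at its centre is B = μ₀Iφ/(4πR), with φ = 4.189 rad.
B = (4π×10⁻⁷ × 0.449 × 4.189) / (4π × 0.00827) = 2.27×10⁻⁵ T.

B ≈ 22.7 μT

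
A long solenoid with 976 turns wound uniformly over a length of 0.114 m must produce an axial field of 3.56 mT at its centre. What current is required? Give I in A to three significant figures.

Inside a long solenoid B = μ₀nI with n = 8561 m⁻¹, so I = B/(μ₀n).
I = 3.56×10⁻³ / (4π×10⁻⁷ × 8561) = 0.331 A.

I ≈ 0.331 A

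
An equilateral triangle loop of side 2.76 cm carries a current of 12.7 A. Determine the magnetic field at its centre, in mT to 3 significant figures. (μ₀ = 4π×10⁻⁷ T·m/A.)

B ≈ 0.828 mT

Each side is a finite straight segment at perpendicular distance d = a/(2 tan(π/3)) = 0.007967 m from the centre, with end-angles ±π/3.
One side contributes B₁ = (μ₀I/4πd)·2 sin(π/3) = 2.76×10⁻⁴ T.
All 3 sides add in the same direction: B = 3 × 2.76×10⁻⁴ = 8.28×10⁻⁴ T.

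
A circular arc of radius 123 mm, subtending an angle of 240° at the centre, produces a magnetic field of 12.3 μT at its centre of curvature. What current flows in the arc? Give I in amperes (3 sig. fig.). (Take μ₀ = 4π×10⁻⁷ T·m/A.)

I ≈ 3.61 A

For a circular arc, B = μ₀Iφ/(4πR) with φ in radians; here φ = 4.189 rad.
So I = 4πRB/(μ₀φ) = 4π × 0.123 × 1.23×10⁻⁵ / (4π×10⁻⁷ × 4.189) = 3.61 A.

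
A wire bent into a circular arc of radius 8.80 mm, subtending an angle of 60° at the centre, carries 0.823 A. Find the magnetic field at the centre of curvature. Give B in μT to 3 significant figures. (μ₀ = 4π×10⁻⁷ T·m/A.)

The Biot–Savart field of a circular arc at its centre is B = μ₀Iφ/(4πR), with φ = 1.047 rad.
B = (4π×10⁻⁷ × 0.823 × 1.047) / (4π × 0.0088) = 9.79×10⁻⁶ T.

B ≈ 9.79 μT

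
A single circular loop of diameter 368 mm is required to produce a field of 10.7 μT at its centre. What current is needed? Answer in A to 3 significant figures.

At the centre of a circular loop B = μ₀I/(2R), so I = 2RB/μ₀.
With R = 0.184 m, I = 2 × 0.184 × 1.07×10⁻⁵ / (4π×10⁻⁷) = 3.13 A.

I ≈ 3.13 A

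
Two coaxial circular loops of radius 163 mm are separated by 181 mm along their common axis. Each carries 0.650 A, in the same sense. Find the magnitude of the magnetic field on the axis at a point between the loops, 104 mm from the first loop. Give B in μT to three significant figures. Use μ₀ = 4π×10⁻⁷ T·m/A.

Each loop contributes B = μ₀IR²/[2(R²+z²)^(3/2)] on the axis, with z measured from that loop.
Loop 1 (z = 0.104 m): B₁ = 1.50×10⁻⁶ T. Loop 2 (z = 0.077 m): B₂ = 1.85×10⁻⁶ T.
The fields add: B = B₁ + B₂ = 3.35×10⁻⁶ T.

B ≈ 3.35 μT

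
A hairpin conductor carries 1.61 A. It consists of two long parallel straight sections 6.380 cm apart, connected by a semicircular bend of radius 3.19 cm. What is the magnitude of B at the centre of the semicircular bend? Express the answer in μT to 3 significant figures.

B ≈ 25.9 μT

The semicircular arc contributes B_arc = μ₀I·π/(4πR) = μ₀I/(4R) = 1.59×10⁻⁵ T.
Each semi-infinite lead is at perpendicular distance R = 0.0319 m from the centre, with the perpendicular foot at its near end, so it contributes μ₀I/(4πR); both point the same way, together 1.01×10⁻⁵ T.
Arc and leads all point the same direction: B = 1.59×10⁻⁵ + 1.01×10⁻⁵ = 2.59×10⁻⁵ T.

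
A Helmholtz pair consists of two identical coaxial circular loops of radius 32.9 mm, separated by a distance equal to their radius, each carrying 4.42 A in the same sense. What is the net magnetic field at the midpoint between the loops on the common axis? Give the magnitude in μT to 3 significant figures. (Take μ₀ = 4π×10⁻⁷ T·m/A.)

B ≈ 121 μT

Each loop contributes B = μ₀IR²/[2(R²+z²)^(3/2)] on the axis, with z measured from that loop.
Loop 1 (z = 0.01645 m): B₁ = 6.04×10⁻⁵ T. Loop 2 (z = 0.01645 m): B₂ = 6.04×10⁻⁵ T.
The fields add: B = B₁ + B₂ = 1.21×10⁻⁴ T.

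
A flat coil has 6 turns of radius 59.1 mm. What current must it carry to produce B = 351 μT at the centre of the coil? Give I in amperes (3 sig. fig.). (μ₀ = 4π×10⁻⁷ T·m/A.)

For an N-turn coil, B = Nμ₀I/(2R) with R = 0.0591 m, so I = 2RB/(Nμ₀) = 2 × 0.0591 × 3.51×10⁻⁴ / (6 × 4π×10⁻⁷) = 5.50 A.

I ≈ 5.50 A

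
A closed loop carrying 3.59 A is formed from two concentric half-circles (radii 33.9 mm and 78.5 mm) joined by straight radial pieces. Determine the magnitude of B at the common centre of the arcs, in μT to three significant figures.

The radial connectors point toward the centre, so dl × r̂ = 0 and they contribute nothing.
Each semicircle gives μ₀I/(4R): inner arc 3.33×10⁻⁵ T, outer arc 1.44×10⁻⁵ T.
The two arcs carry current in opposite angular senses, so their fields oppose: B = |3.33×10⁻⁵ − 1.44×10⁻⁵| = 1.89×10⁻⁵ T.

B ≈ 18.9 μT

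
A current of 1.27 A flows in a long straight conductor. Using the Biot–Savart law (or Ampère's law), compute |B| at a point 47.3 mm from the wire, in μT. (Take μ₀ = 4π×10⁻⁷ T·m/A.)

For an infinitely long straight wire, B = μ₀I/(2πd).
B = (4π×10⁻⁷ × 1.27) / (2π × 0.0473) = 5.37×10⁻⁶ T.

B ≈ 5.37 μT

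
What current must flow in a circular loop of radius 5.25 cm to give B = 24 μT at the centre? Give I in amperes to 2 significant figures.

At the centre of a circular loop B = μ₀I/(2R), so I = 2RB/μ₀.
With R = 0.0525 m, I = 2 × 0.0525 × 2.40×10⁻⁵ / (4π×10⁻⁷) = 2.01 A.

I ≈ 2.0 A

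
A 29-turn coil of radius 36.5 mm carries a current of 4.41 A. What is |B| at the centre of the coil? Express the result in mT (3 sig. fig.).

For an N-turn flat coil, B = Nμ₀I/(2R) with R = 0.0365 m.
B = 29 × 7.59×10⁻⁵ T = 2.20×10⁻³ T.

B ≈ 2.20 mT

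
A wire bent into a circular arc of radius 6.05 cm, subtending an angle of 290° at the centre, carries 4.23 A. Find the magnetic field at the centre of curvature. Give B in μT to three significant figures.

The Biot–Savart field of a circular arc at its centre is B = μ₀Iφ/(4πR), with φ = 5.061 rad.
B = (4π×10⁻⁷ × 4.23 × 5.061) / (4π × 0.0605) = 3.54×10⁻⁵ T.

B ≈ 35.4 μT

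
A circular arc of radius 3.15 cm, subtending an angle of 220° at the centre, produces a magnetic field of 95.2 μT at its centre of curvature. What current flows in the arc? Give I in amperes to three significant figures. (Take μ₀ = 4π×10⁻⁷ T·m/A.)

I ≈ 7.81 A

For a circular arc, B = μ₀Iφ/(4πR) with φ in radians; here φ = 3.84 rad.
So I = 4πRB/(μ₀φ) = 4π × 0.0315 × 9.52×10⁻⁵ / (4π×10⁻⁷ × 3.84) = 7.81 A.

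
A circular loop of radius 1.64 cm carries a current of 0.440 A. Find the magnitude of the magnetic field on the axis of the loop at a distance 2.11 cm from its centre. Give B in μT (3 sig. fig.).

On the axis of a circular loop, B = μ₀IR² / [2(R²+z²)^(3/2)].
R² + z² = (0.0164)² + (0.0211)² = 0.0007142 m², and (R²+z²)^(3/2) = 1.91×10⁻⁵ m³.
B = (4π×10⁻⁷ × 0.440 × 0.000269) / (2 × 1.91×10⁻⁵) = 3.90×10⁻⁶ T.

B ≈ 3.90 μT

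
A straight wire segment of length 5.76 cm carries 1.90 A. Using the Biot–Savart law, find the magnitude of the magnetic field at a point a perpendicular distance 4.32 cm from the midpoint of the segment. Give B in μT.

For a finite straight segment, B = (μ₀I/4πd)(sinθ₁ + sinθ₂), where θ₁, θ₂ are the angles from the perpendicular to each end.
The perpendicular from the point meets the wire at its midpoint, so each end is L/2 = 0.0288 m away along the wire.
sinθ₁ = 0.0288/√(0.0288²+0.0432²) = 0.5547; sinθ₂ = 0.0288/√(0.0288²+0.0432²) = 0.5547.
B = (4π×10⁻⁷ × 1.90) / (4π × 0.0432) × (0.5547 + 0.5547) = 4.88×10⁻⁶ T.

B ≈ 4.88 μT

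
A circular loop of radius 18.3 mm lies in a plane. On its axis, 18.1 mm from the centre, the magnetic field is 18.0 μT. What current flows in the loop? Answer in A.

On the axis of a loop, B = μ₀IR²/[2(R²+z²)^(3/2)], so I = 2B(R²+z²)^(3/2)/(μ₀R²).
R² + z² = 0.0003349 + 0.0003276 = 0.0006625 m²; raised to 3/2 gives 1.71×10⁻⁵ m³.
I = 2 × 1.80×10⁻⁵ × 1.71×10⁻⁵ / (1.26×10⁻⁶ × 0.0003349) = 1.46 A.

I ≈ 1.46 A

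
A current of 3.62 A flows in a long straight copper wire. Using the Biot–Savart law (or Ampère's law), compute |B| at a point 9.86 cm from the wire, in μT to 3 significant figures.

B ≈ 7.34 μT

For an infinitely long straight wire, B = μ₀I/(2πd).
B = (4π×10⁻⁷ × 3.62) / (2π × 0.0986) = 7.34×10⁻⁶ T.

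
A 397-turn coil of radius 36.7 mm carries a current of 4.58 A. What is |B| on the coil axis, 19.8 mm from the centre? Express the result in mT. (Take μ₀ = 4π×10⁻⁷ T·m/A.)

B ≈ 21.2 mT

For an N-turn flat coil, B = Nμ₀IR²/[2(R²+z²)^(3/2)] with R = 0.0367 m, z = 0.0198 m.
B = 397 × 5.35×10⁻⁵ T = 2.12×10⁻² T.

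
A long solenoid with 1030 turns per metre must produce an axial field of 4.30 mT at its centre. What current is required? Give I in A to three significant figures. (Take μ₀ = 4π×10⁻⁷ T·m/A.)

I ≈ 3.32 A

Inside a long solenoid B = μ₀nI with n = 1030 m⁻¹, so I = B/(μ₀n).
I = 4.30×10⁻³ / (4π×10⁻⁷ × 1030) = 3.32 A.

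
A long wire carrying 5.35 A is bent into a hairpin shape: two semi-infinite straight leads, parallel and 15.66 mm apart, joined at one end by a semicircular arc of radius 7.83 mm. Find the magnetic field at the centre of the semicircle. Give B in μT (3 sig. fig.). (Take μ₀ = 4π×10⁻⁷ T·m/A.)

B ≈ 351 μT

The semicircular arc contributes B_arc = μ₀I·π/(4πR) = μ₀I/(4R) = 2.15×10⁻⁴ T.
Each semi-infinite lead is at perpendicular distance R = 0.00783 m from the centre, with the perpendicular foot at its near end, so it contributes μ₀I/(4πR); both point the same way, together 1.37×10⁻⁴ T.
Arc and leads all point the same direction: B = 2.15×10⁻⁴ + 1.37×10⁻⁴ = 3.51×10⁻⁴ T.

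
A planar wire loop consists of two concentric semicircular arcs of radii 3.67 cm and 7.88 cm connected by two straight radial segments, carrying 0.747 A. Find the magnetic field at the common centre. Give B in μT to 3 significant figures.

The radial connectors point toward the centre, so dl × r̂ = 0 and they contribute nothing.
Each semicircle gives μ₀I/(4R): inner arc 6.39×10⁻⁶ T, outer arc 2.98×10⁻⁶ T.
The two arcs carry current in opposite angular senses, so their fields oppose: B = |6.39×10⁻⁶ − 2.98×10⁻⁶| = 3.42×10⁻⁶ T.

B ≈ 3.42 μT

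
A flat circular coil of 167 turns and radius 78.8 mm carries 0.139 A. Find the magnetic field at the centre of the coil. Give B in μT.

For an N-turn flat coil, B = Nμ₀I/(2R) with R = 0.0788 m.
B = 167 × 1.11×10⁻⁶ T = 1.85×10⁻⁴ T.

B ≈ 185 μT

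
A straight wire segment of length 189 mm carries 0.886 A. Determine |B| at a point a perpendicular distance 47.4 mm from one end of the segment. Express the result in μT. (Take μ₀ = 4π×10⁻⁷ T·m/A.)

For a finite straight segment, B = (μ₀I/4πd)(sinθ₁ + sinθ₂), where θ₁, θ₂ are the angles from the perpendicular to each end.
The perpendicular foot is at one end, so the two end-offsets along the wire are 0 and L = 0.189 m.
sinθ₁ = 0/√(0²+0.0474²) = 0.0000; sinθ₂ = 0.189/√(0.189²+0.0474²) = 0.9700.
B = (4π×10⁻⁷ × 0.886) / (4π × 0.0474) × (0.0000 + 0.9700) = 1.81×10⁻⁶ T.

B ≈ 1.81 μT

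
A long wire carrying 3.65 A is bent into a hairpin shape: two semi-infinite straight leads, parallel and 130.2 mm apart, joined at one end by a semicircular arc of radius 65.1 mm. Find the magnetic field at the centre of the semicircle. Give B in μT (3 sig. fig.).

The semicircular arc contributes B_arc = μ₀I·π/(4πR) = μ₀I/(4R) = 1.76×10⁻⁵ T.
Each semi-infinite lead is at perpendicular distance R = 0.0651 m from the centre, with the perpendicular foot at its near end, so it contributes μ₀I/(4πR); both point the same way, together 1.12×10⁻⁵ T.
Arc and leads all point the same direction: B = 1.76×10⁻⁵ + 1.12×10⁻⁵ = 2.88×10⁻⁵ T.

B ≈ 28.8 μT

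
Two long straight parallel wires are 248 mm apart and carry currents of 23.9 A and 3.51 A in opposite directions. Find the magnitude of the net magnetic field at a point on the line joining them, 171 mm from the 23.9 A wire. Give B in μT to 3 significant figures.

Each long wire gives B = μ₀I/(2πd). Distances are d₁ = 0.171 m and d₂ = 0.077 m.
B₁ = 2.80×10⁻⁵ T, B₂ = 9.12×10⁻⁶ T.
Between antiparallel currents both contributions point the same way, so they add. B = B₁ + B₂ = 2.80×10⁻⁵ + 9.12×10⁻⁶ = 3.71×10⁻⁵ T.

B ≈ 37.1 μT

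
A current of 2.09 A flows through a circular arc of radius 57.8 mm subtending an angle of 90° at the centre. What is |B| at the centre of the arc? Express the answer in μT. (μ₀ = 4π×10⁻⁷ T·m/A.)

The Biot–Savart field of a circular arc at its centre is B = μ₀Iφ/(4πR), with φ = 1.571 rad.
B = (4π×10⁻⁷ × 2.09 × 1.571) / (4π × 0.0578) = 5.68×10⁻⁶ T.

B ≈ 5.68 μT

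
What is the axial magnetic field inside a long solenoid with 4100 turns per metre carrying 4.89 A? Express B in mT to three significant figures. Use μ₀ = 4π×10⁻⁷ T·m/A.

B ≈ 25.2 mT

Inside a long solenoid, B = μ₀nI with n = 4100 turns/m.
B = 4π×10⁻⁷ × 4100 × 4.89 = 2.52×10⁻² T.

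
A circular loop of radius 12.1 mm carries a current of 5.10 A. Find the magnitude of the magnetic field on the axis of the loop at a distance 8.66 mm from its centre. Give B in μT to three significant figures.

On the axis of a circular loop, B = μ₀IR² / [2(R²+z²)^(3/2)].
R² + z² = (0.0121)² + (0.00866)² = 0.0002214 m², and (R²+z²)^(3/2) = 3.29×10⁻⁶ m³.
B = (4π×10⁻⁷ × 5.10 × 0.0001464) / (2 × 3.29×10⁻⁶) = 1.42×10⁻⁴ T.

B ≈ 142 μT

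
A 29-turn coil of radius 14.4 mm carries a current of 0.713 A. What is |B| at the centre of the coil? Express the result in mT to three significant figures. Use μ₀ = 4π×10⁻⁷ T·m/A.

For an N-turn flat coil, B = Nμ₀I/(2R) with R = 0.0144 m.
B = 29 × 3.11×10⁻⁵ T = 9.02×10⁻⁴ T.

B ≈ 0.902 mT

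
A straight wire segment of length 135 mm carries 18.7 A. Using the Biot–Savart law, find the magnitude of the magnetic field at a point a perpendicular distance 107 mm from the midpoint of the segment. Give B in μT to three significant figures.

B ≈ 18.6 μT

For a finite straight segment, B = (μ₀I/4πd)(sinθ₁ + sinθ₂), where θ₁, θ₂ are the angles from the perpendicular to each end.
The perpendicular from the point meets the wire at its midpoint, so each end is L/2 = 0.0675 m away along the wire.
sinθ₁ = 0.0675/√(0.0675²+0.107²) = 0.5335; sinθ₂ = 0.0675/√(0.0675²+0.107²) = 0.5335.
B = (4π×10⁻⁷ × 18.7) / (4π × 0.107) × (0.5335 + 0.5335) = 1.86×10⁻⁵ T.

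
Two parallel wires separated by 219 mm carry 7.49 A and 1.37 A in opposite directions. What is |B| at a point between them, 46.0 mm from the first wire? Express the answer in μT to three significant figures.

B ≈ 34.1 μT

Each long wire gives B = μ₀I/(2πd). Distances are d₁ = 0.046 m and d₂ = 0.173 m.
B₁ = 3.26×10⁻⁵ T, B₂ = 1.58×10⁻⁶ T.
Between antiparallel currents both contributions point the same way, so they add. B = B₁ + B₂ = 3.26×10⁻⁵ + 1.58×10⁻⁶ = 3.41×10⁻⁵ T.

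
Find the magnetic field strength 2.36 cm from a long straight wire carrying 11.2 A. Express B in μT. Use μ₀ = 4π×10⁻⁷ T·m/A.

B ≈ 94.9 μT

For an infinitely long straight wire, B = μ₀I/(2πd).
B = (4π×10⁻⁷ × 11.2) / (2π × 0.0236) = 9.49×10⁻⁵ T.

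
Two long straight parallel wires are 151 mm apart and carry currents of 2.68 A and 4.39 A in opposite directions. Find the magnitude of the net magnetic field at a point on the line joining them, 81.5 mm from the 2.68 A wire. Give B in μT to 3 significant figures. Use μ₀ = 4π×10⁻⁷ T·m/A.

Each long wire gives B = μ₀I/(2πd). Distances are d₁ = 0.0815 m and d₂ = 0.0695 m.
B₁ = 6.58×10⁻⁶ T, B₂ = 1.26×10⁻⁵ T.
Between antiparallel currents both contributions point the same way, so they add. B = B₁ + B₂ = 6.58×10⁻⁶ + 1.26×10⁻⁵ = 1.92×10⁻⁵ T.

B ≈ 19.2 μT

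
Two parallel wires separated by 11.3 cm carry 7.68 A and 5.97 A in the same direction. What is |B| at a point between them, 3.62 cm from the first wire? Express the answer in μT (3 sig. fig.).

Each long wire gives B = μ₀I/(2πd). Distances are d₁ = 0.0362 m and d₂ = 0.0768 m.
B₁ = 4.24×10⁻⁵ T, B₂ = 1.55×10⁻⁵ T.
Between parallel currents the two contributions point in opposite directions, so they subtract. B = |B₁ − B₂| = |4.24×10⁻⁵ − 1.55×10⁻⁵| = 2.69×10⁻⁵ T.

B ≈ 26.9 μT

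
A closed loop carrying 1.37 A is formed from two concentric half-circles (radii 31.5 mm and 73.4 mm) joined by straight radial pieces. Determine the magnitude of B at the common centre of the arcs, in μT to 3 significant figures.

B ≈ 7.80 μT

The radial connectors point toward the centre, so dl × r̂ = 0 and they contribute nothing.
Each semicircle gives μ₀I/(4R): inner arc 1.37×10⁻⁵ T, outer arc 5.86×10⁻⁶ T.
The two arcs carry current in opposite angular senses, so their fields oppose: B = |1.37×10⁻⁵ − 5.86×10⁻⁶| = 7.80×10⁻⁶ T.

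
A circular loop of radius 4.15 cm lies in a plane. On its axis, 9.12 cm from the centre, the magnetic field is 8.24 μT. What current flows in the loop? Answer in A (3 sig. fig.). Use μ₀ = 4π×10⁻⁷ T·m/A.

I ≈ 7.66 A

On the axis of a loop, B = μ₀IR²/[2(R²+z²)^(3/2)], so I = 2B(R²+z²)^(3/2)/(μ₀R²).
R² + z² = 0.001722 + 0.008317 = 0.01004 m²; raised to 3/2 gives 1.01×10⁻³ m³.
I = 2 × 8.24×10⁻⁶ × 1.01×10⁻³ / (1.26×10⁻⁶ × 0.001722) = 7.66 A.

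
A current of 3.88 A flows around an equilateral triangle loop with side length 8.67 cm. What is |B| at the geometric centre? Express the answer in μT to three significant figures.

Each side is a finite straight segment at perpendicular distance d = a/(2 tan(π/3)) = 0.02503 m from the centre, with end-angles ±π/3.
One side contributes B₁ = (μ₀I/4πd)·2 sin(π/3) = 2.69×10⁻⁵ T.
All 3 sides add in the same direction: B = 3 × 2.69×10⁻⁵ = 8.06×10⁻⁵ T.

B ≈ 80.6 μT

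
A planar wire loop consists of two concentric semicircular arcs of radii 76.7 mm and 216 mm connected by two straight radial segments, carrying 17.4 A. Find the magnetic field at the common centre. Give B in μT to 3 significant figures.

The radial connectors point toward the centre, so dl × r̂ = 0 and they contribute nothing.
Each semicircle gives μ₀I/(4R): inner arc 7.13×10⁻⁵ T, outer arc 2.53×10⁻⁵ T.
The two arcs carry current in opposite angular senses, so their fields oppose: B = |7.13×10⁻⁵ − 2.53×10⁻⁵| = 4.60×10⁻⁵ T.

B ≈ 46.0 μT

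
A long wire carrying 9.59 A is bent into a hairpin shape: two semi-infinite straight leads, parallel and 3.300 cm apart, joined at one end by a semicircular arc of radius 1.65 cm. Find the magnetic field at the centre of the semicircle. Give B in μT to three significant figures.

The semicircular arc contributes B_arc = μ₀I·π/(4πR) = μ₀I/(4R) = 1.83×10⁻⁴ T.
Each semi-infinite lead is at perpendicular distance R = 0.0165 m from the centre, with the perpendicular foot at its near end, so it contributes μ₀I/(4πR); both point the same way, together 1.16×10⁻⁴ T.
Arc and leads all point the same direction: B = 1.83×10⁻⁴ + 1.16×10⁻⁴ = 2.99×10⁻⁴ T.

B ≈ 299 μT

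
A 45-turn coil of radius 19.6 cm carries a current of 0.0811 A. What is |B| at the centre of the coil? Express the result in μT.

For an N-turn flat coil, B = Nμ₀I/(2R) with R = 0.196 m.
B = 45 × 2.60×10⁻⁷ T = 1.17×10⁻⁵ T.

B ≈ 11.7 μT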